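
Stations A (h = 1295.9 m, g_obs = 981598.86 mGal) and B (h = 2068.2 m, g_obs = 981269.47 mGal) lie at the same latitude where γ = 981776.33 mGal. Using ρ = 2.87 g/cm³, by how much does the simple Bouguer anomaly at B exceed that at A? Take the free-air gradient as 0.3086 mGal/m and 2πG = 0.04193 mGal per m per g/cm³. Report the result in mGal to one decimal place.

-184.0

Δg_SB(A) = 981598.86 − 981776.33 + 0.3086×1295.9 − 0.04193×2.87×1295.9 = 66.50 mGal
Δg_SB(B) = 981269.47 − 981776.33 + 0.3086×2068.2 − 0.04193×2.87×2068.2 = -117.50 mGal
Difference = -117.50 − (66.50) = -184.00 mGal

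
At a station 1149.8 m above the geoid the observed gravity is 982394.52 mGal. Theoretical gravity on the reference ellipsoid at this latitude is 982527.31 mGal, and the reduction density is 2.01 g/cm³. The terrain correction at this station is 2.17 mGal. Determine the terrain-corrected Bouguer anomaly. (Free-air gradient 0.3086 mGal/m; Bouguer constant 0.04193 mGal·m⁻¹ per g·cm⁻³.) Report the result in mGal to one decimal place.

Free-air correction = 0.3086 × 1149.8 = 354.83 mGal
Free-air anomaly = 982394.52 − 982527.31 + (354.83) = 222.04 mGal
Bouguer slab correction = 0.04193 × 2.01 × 1149.8 = 96.90 mGal
Simple Bouguer anomaly = 222.04 − (96.90) = 125.14 mGal
Complete Bouguer anomaly = 125.14 + 2.17 = 127.31 mGal

127.3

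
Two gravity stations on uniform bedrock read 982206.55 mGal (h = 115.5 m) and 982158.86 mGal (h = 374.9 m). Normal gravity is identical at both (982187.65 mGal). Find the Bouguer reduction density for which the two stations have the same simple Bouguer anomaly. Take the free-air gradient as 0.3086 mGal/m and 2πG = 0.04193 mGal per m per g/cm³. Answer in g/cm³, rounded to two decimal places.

2.98

Δg_obs = 982158.86 − 982206.55 = -47.69 mGal over Δh = 374.9 − 115.5 = 259.4 m
Equal Bouguer anomalies ⇒ Δg_obs + (0.3086 − 0.04193ρ)·Δh = 0
0.3086 − 0.04193ρ = −Δg_obs/Δh = 0.18385
ρ = (0.3086 − 0.18385) / 0.04193 = 2.98 g/cm³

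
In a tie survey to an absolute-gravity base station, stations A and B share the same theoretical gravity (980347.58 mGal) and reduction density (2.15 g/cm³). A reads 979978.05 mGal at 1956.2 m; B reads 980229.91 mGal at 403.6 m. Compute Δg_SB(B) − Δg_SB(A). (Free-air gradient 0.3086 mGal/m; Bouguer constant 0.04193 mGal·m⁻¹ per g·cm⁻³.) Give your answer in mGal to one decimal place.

-87.3

Δg_SB(A) = 979978.05 − 980347.58 + 0.3086×1956.2 − 0.04193×2.15×1956.2 = 57.80 mGal
Δg_SB(B) = 980229.91 − 980347.58 + 0.3086×403.6 − 0.04193×2.15×403.6 = -29.50 mGal
Difference = -29.50 − (57.80) = -87.30 mGal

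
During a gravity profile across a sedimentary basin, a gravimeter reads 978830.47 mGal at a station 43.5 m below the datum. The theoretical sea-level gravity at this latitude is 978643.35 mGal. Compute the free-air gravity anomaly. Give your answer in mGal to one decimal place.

173.7

Free-air correction = 0.3086 × -43.5 = -13.42 mGal
Free-air anomaly = 978830.47 − 978643.35 + (-13.42) = 173.70 mGal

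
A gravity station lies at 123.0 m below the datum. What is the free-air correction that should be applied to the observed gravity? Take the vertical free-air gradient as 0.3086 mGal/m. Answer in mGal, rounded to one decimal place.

Free-air correction = 0.3086 × -123.0 = -38.0 mGal

-38.0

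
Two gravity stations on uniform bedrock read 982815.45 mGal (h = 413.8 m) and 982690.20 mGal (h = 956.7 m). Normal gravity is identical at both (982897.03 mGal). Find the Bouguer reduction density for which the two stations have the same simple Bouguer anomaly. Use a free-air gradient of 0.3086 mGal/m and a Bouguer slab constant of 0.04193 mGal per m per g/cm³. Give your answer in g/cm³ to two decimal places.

Δg_obs = 982690.20 − 982815.45 = -125.25 mGal over Δh = 956.7 − 413.8 = 542.9 m
Equal Bouguer anomalies ⇒ Δg_obs + (0.3086 − 0.04193ρ)·Δh = 0
0.3086 − 0.04193ρ = −Δg_obs/Δh = 0.23071
ρ = (0.3086 − 0.23071) / 0.04193 = 1.86 g/cm³

1.86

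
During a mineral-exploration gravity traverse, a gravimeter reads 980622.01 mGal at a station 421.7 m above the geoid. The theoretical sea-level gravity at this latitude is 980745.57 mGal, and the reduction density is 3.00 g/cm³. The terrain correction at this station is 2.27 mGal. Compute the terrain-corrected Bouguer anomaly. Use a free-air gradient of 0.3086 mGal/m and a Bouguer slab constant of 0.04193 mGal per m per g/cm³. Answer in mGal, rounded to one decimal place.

-44.2

Free-air correction = 0.3086 × 421.7 = 130.14 mGal
Free-air anomaly = 980622.01 − 980745.57 + (130.14) = 6.58 mGal
Bouguer slab correction = 0.04193 × 3.00 × 421.7 = 53.05 mGal
Simple Bouguer anomaly = 6.58 − (53.05) = -46.47 mGal
Complete Bouguer anomaly = -46.47 + 2.27 = -44.20 mGal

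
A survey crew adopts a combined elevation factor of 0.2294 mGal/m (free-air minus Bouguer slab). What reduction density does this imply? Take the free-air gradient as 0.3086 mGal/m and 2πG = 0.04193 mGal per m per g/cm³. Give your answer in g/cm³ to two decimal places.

1.89

0.2294 = 0.3086 − 0.04193 × ρ
ρ = (0.3086 − 0.2294) / 0.04193 = 1.89 g/cm³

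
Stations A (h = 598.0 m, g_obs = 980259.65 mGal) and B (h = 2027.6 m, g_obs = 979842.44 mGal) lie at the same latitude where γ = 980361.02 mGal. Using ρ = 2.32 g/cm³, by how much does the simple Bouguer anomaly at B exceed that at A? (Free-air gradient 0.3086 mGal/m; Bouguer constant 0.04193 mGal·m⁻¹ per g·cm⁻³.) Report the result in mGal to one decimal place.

-115.1

Δg_SB(A) = 980259.65 − 980361.02 + 0.3086×598.0 − 0.04193×2.32×598.0 = 25.00 mGal
Δg_SB(B) = 979842.44 − 980361.02 + 0.3086×2027.6 − 0.04193×2.32×2027.6 = -90.10 mGal
Difference = -90.10 − (25.00) = -115.10 mGal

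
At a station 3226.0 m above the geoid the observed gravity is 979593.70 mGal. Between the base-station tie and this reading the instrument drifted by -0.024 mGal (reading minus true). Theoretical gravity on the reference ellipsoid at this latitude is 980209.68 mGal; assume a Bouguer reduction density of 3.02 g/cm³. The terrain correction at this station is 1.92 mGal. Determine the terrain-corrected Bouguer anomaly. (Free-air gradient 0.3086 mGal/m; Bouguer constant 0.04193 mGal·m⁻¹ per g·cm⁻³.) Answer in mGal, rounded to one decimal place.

Drift-corrected reading = 979593.70 − (-0.024) = 979593.724 mGal
Free-air correction = 0.3086 × 3226.0 = 995.54 mGal
Free-air anomaly = 979593.724 − 980209.68 + (995.54) = 379.584 mGal
Bouguer slab correction = 0.04193 × 3.02 × 3226.0 = 408.50 mGal
Simple Bouguer anomaly = 379.584 − (408.50) = -28.916 mGal
Complete Bouguer anomaly = -28.916 + 1.92 = -26.996 mGal

-27.0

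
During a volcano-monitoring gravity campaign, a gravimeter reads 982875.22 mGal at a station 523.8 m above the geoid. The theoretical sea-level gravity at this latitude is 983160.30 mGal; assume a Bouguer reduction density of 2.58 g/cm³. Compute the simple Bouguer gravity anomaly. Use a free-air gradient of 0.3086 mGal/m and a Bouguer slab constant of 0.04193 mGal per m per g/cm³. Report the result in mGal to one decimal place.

-180.1

Free-air correction = 0.3086 × 523.8 = 161.64 mGal
Free-air anomaly = 982875.22 − 983160.30 + (161.64) = -123.44 mGal
Bouguer slab correction = 0.04193 × 2.58 × 523.8 = 56.66 mGal
Simple Bouguer anomaly = -123.44 − (56.66) = -180.10 mGal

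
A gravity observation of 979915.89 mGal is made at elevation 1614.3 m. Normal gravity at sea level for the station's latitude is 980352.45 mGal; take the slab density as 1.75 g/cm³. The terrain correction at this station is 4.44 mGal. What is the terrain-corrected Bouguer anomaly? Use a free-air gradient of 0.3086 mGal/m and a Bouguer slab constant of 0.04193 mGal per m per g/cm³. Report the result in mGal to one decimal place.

Free-air correction = 0.3086 × 1614.3 = 498.17 mGal
Free-air anomaly = 979915.89 − 980352.45 + (498.17) = 61.61 mGal
Bouguer slab correction = 0.04193 × 1.75 × 1614.3 = 118.45 mGal
Simple Bouguer anomaly = 61.61 − (118.45) = -56.84 mGal
Complete Bouguer anomaly = -56.84 + 4.44 = -52.40 mGal

-52.4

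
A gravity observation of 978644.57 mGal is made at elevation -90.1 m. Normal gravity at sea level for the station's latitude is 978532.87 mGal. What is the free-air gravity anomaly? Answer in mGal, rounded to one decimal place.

83.9

Free-air correction = 0.3086 × -90.1 = -27.80 mGal
Free-air anomaly = 978644.57 − 978532.87 + (-27.80) = 83.90 mGal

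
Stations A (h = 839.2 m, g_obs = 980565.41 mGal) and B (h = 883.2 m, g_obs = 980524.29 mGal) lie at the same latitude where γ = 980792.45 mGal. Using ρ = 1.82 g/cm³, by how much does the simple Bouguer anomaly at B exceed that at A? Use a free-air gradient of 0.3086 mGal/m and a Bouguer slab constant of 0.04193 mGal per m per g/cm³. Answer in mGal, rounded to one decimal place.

-30.9

Δg_SB(A) = 980565.41 − 980792.45 + 0.3086×839.2 − 0.04193×1.82×839.2 = -32.10 mGal
Δg_SB(B) = 980524.29 − 980792.45 + 0.3086×883.2 − 0.04193×1.82×883.2 = -63.00 mGal
Difference = -63.00 − (-32.10) = -30.90 mGal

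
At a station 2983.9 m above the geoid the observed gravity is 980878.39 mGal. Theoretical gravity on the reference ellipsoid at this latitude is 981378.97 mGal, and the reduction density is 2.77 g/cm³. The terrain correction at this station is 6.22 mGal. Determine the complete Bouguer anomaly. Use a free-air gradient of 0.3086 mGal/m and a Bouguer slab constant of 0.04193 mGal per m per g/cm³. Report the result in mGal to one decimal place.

79.9

Free-air correction = 0.3086 × 2983.9 = 920.83 mGal
Free-air anomaly = 980878.39 − 981378.97 + (920.83) = 420.25 mGal
Bouguer slab correction = 0.04193 × 2.77 × 2983.9 = 346.57 mGal
Simple Bouguer anomaly = 420.25 − (346.57) = 73.68 mGal
Complete Bouguer anomaly = 73.68 + 6.22 = 79.90 mGal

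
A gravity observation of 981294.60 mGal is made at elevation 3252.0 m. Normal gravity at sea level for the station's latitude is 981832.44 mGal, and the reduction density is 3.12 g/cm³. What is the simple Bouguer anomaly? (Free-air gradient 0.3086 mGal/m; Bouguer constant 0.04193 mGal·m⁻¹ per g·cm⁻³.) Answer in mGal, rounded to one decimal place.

Free-air correction = 0.3086 × 3252.0 = 1003.57 mGal
Free-air anomaly = 981294.60 − 981832.44 + (1003.57) = 465.73 mGal
Bouguer slab correction = 0.04193 × 3.12 × 3252.0 = 425.43 mGal
Simple Bouguer anomaly = 465.73 − (425.43) = 40.30 mGal

40.3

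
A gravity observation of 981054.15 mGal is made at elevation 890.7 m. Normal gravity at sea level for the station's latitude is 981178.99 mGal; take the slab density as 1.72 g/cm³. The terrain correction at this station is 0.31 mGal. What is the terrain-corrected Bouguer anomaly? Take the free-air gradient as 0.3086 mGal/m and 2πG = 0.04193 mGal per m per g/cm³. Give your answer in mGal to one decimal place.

Free-air correction = 0.3086 × 890.7 = 274.87 mGal
Free-air anomaly = 981054.15 − 981178.99 + (274.87) = 150.03 mGal
Bouguer slab correction = 0.04193 × 1.72 × 890.7 = 64.24 mGal
Simple Bouguer anomaly = 150.03 − (64.24) = 85.79 mGal
Complete Bouguer anomaly = 85.79 + 0.31 = 86.10 mGal

86.1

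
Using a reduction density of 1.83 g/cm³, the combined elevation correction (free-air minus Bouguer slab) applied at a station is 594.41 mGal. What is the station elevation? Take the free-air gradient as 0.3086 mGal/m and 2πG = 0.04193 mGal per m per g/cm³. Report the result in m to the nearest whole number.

Combined gradient = 0.3086 − 0.04193 × 1.83 = 0.2318681 mGal/m
h = 594.41 / 0.2318681 = 2563.57 m

2564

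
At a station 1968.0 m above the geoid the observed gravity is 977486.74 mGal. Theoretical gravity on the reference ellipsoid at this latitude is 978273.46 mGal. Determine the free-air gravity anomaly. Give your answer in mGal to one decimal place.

Free-air correction = 0.3086 × 1968.0 = 607.32 mGal
Free-air anomaly = 977486.74 − 978273.46 + (607.32) = -179.40 mGal

-179.4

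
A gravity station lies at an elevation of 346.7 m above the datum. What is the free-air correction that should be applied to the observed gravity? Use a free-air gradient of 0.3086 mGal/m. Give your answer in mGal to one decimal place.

Free-air correction = 0.3086 × 346.7 = 107.0 mGal

107.0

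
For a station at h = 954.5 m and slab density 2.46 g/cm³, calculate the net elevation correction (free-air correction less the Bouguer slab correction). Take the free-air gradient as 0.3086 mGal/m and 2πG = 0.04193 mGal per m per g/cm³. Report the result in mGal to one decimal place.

Combined gradient = 0.3086 − 0.04193 × 2.46 = 0.2054522 mGal/m
Combined elevation correction = 0.2054522 × 954.5 = 196.1 mGal

196.1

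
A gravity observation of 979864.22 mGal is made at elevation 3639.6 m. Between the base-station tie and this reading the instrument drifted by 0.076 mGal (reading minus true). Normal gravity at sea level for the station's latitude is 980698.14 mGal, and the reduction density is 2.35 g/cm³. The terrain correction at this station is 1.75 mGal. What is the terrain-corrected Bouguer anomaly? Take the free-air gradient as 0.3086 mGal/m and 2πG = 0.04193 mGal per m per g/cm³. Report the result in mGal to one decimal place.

Drift-corrected reading = 979864.22 − (0.076) = 979864.144 mGal
Free-air correction = 0.3086 × 3639.6 = 1123.18 mGal
Free-air anomaly = 979864.144 − 980698.14 + (1123.18) = 289.184 mGal
Bouguer slab correction = 0.04193 × 2.35 × 3639.6 = 358.63 mGal
Simple Bouguer anomaly = 289.184 − (358.63) = -69.446 mGal
Complete Bouguer anomaly = -69.446 + 1.75 = -67.696 mGal

-67.7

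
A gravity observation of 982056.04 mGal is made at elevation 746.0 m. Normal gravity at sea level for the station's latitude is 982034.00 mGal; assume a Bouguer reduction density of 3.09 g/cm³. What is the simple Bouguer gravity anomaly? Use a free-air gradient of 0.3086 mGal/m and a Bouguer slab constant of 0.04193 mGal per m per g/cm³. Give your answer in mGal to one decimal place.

155.6

Free-air correction = 0.3086 × 746.0 = 230.22 mGal
Free-air anomaly = 982056.04 − 982034.00 + (230.22) = 252.26 mGal
Bouguer slab correction = 0.04193 × 3.09 × 746.0 = 96.65 mGal
Simple Bouguer anomaly = 252.26 − (96.65) = 155.61 mGal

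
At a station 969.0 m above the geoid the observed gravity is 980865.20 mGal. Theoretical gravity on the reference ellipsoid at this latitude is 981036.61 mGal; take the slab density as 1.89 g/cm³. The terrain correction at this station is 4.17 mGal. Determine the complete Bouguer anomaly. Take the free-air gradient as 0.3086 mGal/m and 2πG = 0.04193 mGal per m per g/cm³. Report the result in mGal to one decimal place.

Free-air correction = 0.3086 × 969.0 = 299.03 mGal
Free-air anomaly = 980865.20 − 981036.61 + (299.03) = 127.62 mGal
Bouguer slab correction = 0.04193 × 1.89 × 969.0 = 76.79 mGal
Simple Bouguer anomaly = 127.62 − (76.79) = 50.83 mGal
Complete Bouguer anomaly = 50.83 + 4.17 = 55.00 mGal

55.0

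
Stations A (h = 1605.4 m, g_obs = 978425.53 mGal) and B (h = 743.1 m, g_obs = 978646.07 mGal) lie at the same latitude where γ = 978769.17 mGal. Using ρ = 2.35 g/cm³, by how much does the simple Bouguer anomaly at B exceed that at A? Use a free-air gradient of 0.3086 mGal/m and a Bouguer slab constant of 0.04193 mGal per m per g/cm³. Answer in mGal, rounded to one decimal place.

Δg_SB(A) = 978425.53 − 978769.17 + 0.3086×1605.4 − 0.04193×2.35×1605.4 = -6.40 mGal
Δg_SB(B) = 978646.07 − 978769.17 + 0.3086×743.1 − 0.04193×2.35×743.1 = 33.00 mGal
Difference = 33.00 − (-6.40) = 39.40 mGal

39.4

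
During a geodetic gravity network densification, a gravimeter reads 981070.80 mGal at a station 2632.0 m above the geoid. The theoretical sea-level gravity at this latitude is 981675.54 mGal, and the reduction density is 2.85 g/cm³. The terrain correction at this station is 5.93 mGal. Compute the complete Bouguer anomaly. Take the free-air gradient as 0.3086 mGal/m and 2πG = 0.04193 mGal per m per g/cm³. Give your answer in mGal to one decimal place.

Free-air correction = 0.3086 × 2632.0 = 812.24 mGal
Free-air anomaly = 981070.80 − 981675.54 + (812.24) = 207.50 mGal
Bouguer slab correction = 0.04193 × 2.85 × 2632.0 = 314.53 mGal
Simple Bouguer anomaly = 207.50 − (314.53) = -107.03 mGal
Complete Bouguer anomaly = -107.03 + 5.93 = -101.10 mGal

-101.1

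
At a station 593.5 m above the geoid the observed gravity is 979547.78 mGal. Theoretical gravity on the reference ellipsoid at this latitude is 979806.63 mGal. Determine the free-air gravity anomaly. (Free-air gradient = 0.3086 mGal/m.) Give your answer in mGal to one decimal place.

Free-air correction = 0.3086 × 593.5 = 183.15 mGal
Free-air anomaly = 979547.78 − 979806.63 + (183.15) = -75.70 mGal

-75.7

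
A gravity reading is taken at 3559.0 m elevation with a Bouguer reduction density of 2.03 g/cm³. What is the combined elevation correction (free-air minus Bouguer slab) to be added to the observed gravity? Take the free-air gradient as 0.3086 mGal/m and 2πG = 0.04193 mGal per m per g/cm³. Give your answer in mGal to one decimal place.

795.4

Combined gradient = 0.3086 − 0.04193 × 2.03 = 0.2234821 mGal/m
Combined elevation correction = 0.2234821 × 3559.0 = 795.4 mGal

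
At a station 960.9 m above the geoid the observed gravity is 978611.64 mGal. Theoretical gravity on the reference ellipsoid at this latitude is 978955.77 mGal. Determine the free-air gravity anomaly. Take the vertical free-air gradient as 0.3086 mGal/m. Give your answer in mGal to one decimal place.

-47.6

Free-air correction = 0.3086 × 960.9 = 296.53 mGal
Free-air anomaly = 978611.64 − 978955.77 + (296.53) = -47.60 mGal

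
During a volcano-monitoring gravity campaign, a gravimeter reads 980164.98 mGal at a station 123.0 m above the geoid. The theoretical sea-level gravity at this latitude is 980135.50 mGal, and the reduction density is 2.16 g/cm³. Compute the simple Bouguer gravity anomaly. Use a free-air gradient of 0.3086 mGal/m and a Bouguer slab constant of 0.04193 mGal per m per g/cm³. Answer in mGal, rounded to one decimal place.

Free-air correction = 0.3086 × 123.0 = 37.96 mGal
Free-air anomaly = 980164.98 − 980135.50 + (37.96) = 67.44 mGal
Bouguer slab correction = 0.04193 × 2.16 × 123.0 = 11.14 mGal
Simple Bouguer anomaly = 67.44 − (11.14) = 56.30 mGal

56.3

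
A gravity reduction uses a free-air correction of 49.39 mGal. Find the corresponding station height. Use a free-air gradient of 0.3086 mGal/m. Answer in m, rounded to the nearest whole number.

h = 49.39 / 0.3086 = 160.05 m

160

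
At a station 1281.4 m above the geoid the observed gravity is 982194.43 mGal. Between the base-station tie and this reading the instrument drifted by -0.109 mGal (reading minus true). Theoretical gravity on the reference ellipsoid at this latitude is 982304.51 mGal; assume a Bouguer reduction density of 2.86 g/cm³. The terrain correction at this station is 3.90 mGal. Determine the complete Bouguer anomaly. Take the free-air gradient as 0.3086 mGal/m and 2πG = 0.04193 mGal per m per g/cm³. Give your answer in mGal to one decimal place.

135.7

Drift-corrected reading = 982194.43 − (-0.109) = 982194.539 mGal
Free-air correction = 0.3086 × 1281.4 = 395.44 mGal
Free-air anomaly = 982194.539 − 982304.51 + (395.44) = 285.469 mGal
Bouguer slab correction = 0.04193 × 2.86 × 1281.4 = 153.67 mGal
Simple Bouguer anomaly = 285.469 − (153.67) = 131.799 mGal
Complete Bouguer anomaly = 131.799 + 3.90 = 135.699 mGal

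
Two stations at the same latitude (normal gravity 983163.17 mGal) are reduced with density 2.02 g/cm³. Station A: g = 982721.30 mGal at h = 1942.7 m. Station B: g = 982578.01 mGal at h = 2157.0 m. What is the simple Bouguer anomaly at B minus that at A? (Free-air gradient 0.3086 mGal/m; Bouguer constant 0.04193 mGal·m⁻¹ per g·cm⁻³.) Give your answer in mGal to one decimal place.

-95.3

Δg_SB(A) = 982721.30 − 983163.17 + 0.3086×1942.7 − 0.04193×2.02×1942.7 = -6.90 mGal
Δg_SB(B) = 982578.01 − 983163.17 + 0.3086×2157.0 − 0.04193×2.02×2157.0 = -102.20 mGal
Difference = -102.20 − (-6.90) = -95.30 mGal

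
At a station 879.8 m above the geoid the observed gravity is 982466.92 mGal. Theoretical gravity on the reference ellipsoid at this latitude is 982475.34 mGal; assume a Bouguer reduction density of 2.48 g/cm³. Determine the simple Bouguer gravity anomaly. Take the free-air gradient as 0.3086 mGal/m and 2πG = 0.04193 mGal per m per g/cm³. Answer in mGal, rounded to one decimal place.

171.6

Free-air correction = 0.3086 × 879.8 = 271.51 mGal
Free-air anomaly = 982466.92 − 982475.34 + (271.51) = 263.09 mGal
Bouguer slab correction = 0.04193 × 2.48 × 879.8 = 91.49 mGal
Simple Bouguer anomaly = 263.09 − (91.49) = 171.60 mGal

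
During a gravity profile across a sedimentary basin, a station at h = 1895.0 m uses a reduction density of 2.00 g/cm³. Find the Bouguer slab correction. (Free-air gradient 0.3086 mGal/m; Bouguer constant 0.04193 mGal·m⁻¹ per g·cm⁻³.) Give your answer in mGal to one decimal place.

Bouguer slab correction = 0.04193 × 2.00 × 1895.0 = 158.9 mGal

158.9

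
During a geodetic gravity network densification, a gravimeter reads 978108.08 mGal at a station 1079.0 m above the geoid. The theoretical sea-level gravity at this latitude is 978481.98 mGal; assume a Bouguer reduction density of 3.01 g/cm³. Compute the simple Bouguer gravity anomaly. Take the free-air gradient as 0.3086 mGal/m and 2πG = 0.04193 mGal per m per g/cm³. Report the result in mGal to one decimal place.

Free-air correction = 0.3086 × 1079.0 = 332.98 mGal
Free-air anomaly = 978108.08 − 978481.98 + (332.98) = -40.92 mGal
Bouguer slab correction = 0.04193 × 3.01 × 1079.0 = 136.18 mGal
Simple Bouguer anomaly = -40.92 − (136.18) = -177.10 mGal

-177.1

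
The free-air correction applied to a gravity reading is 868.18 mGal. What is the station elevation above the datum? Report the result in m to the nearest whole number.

h = 868.18 / 0.3086 = 2813.29 m

2813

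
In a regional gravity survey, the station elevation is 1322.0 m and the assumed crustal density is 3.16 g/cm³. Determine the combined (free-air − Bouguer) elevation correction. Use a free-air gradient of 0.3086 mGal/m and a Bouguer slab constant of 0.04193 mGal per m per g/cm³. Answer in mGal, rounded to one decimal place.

232.8

Combined gradient = 0.3086 − 0.04193 × 3.16 = 0.1761012 mGal/m
Combined elevation correction = 0.1761012 × 1322.0 = 232.8 mGal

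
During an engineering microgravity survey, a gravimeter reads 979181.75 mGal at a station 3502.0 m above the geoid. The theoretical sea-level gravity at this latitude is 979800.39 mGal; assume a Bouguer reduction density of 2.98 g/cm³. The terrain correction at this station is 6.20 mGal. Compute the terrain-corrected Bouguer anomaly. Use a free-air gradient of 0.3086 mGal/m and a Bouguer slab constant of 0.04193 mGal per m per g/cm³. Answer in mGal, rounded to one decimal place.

Free-air correction = 0.3086 × 3502.0 = 1080.72 mGal
Free-air anomaly = 979181.75 − 979800.39 + (1080.72) = 462.08 mGal
Bouguer slab correction = 0.04193 × 2.98 × 3502.0 = 437.58 mGal
Simple Bouguer anomaly = 462.08 − (437.58) = 24.50 mGal
Complete Bouguer anomaly = 24.50 + 6.20 = 30.70 mGal

30.7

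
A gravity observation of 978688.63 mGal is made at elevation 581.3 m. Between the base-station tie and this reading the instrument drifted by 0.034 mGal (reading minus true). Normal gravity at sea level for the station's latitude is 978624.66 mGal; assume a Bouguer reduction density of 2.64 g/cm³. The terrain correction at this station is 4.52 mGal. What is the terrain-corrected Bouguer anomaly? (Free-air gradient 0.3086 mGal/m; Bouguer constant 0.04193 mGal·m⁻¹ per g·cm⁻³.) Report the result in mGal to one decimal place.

Drift-corrected reading = 978688.63 − (0.034) = 978688.596 mGal
Free-air correction = 0.3086 × 581.3 = 179.39 mGal
Free-air anomaly = 978688.596 − 978624.66 + (179.39) = 243.326 mGal
Bouguer slab correction = 0.04193 × 2.64 × 581.3 = 64.35 mGal
Simple Bouguer anomaly = 243.326 − (64.35) = 178.976 mGal
Complete Bouguer anomaly = 178.976 + 4.52 = 183.496 mGal

183.5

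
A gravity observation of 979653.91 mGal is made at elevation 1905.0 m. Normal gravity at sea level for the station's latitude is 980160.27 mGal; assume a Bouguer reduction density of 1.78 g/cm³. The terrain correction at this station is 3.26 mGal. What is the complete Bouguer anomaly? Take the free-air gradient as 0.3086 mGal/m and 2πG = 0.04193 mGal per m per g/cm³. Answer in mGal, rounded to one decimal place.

-57.4

Free-air correction = 0.3086 × 1905.0 = 587.88 mGal
Free-air anomaly = 979653.91 − 980160.27 + (587.88) = 81.52 mGal
Bouguer slab correction = 0.04193 × 1.78 × 1905.0 = 142.18 mGal
Simple Bouguer anomaly = 81.52 − (142.18) = -60.66 mGal
Complete Bouguer anomaly = -60.66 + 3.26 = -57.40 mGal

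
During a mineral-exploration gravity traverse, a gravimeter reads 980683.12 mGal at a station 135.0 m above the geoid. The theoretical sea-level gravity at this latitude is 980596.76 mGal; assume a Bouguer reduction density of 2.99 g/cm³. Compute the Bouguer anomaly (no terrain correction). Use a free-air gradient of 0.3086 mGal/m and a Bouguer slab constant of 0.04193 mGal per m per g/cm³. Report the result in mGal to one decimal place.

Free-air correction = 0.3086 × 135.0 = 41.66 mGal
Free-air anomaly = 980683.12 − 980596.76 + (41.66) = 128.02 mGal
Bouguer slab correction = 0.04193 × 2.99 × 135.0 = 16.93 mGal
Simple Bouguer anomaly = 128.02 − (16.93) = 111.09 mGal

111.1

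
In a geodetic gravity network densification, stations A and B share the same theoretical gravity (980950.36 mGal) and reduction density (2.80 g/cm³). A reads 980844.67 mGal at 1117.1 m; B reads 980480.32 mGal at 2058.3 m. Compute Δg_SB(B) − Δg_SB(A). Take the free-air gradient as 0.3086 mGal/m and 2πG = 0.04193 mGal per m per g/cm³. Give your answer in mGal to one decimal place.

Δg_SB(A) = 980844.67 − 980950.36 + 0.3086×1117.1 − 0.04193×2.80×1117.1 = 107.90 mGal
Δg_SB(B) = 980480.32 − 980950.36 + 0.3086×2058.3 − 0.04193×2.80×2058.3 = -76.50 mGal
Difference = -76.50 − (107.90) = -184.40 mGal

-184.4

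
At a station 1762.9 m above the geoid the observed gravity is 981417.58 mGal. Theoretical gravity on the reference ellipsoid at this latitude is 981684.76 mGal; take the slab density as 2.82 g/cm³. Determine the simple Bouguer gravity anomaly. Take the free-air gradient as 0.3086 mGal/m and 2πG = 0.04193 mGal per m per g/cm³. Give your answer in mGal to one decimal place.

68.4

Free-air correction = 0.3086 × 1762.9 = 544.03 mGal
Free-air anomaly = 981417.58 − 981684.76 + (544.03) = 276.85 mGal
Bouguer slab correction = 0.04193 × 2.82 × 1762.9 = 208.45 mGal
Simple Bouguer anomaly = 276.85 − (208.45) = 68.40 mGal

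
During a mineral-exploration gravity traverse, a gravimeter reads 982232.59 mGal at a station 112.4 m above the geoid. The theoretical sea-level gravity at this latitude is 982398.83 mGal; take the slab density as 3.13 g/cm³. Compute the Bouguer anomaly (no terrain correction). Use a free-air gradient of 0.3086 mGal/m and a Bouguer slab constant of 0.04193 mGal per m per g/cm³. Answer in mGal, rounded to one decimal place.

-146.3

Free-air correction = 0.3086 × 112.4 = 34.69 mGal
Free-air anomaly = 982232.59 − 982398.83 + (34.69) = -131.55 mGal
Bouguer slab correction = 0.04193 × 3.13 × 112.4 = 14.75 mGal
Simple Bouguer anomaly = -131.55 − (14.75) = -146.30 mGal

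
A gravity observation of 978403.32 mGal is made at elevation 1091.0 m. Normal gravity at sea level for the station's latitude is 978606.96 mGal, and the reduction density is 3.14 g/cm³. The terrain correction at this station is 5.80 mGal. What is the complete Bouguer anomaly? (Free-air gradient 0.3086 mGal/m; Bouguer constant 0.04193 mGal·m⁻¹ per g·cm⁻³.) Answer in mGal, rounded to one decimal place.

Free-air correction = 0.3086 × 1091.0 = 336.68 mGal
Free-air anomaly = 978403.32 − 978606.96 + (336.68) = 133.04 mGal
Bouguer slab correction = 0.04193 × 3.14 × 1091.0 = 143.64 mGal
Simple Bouguer anomaly = 133.04 − (143.64) = -10.60 mGal
Complete Bouguer anomaly = -10.60 + 5.80 = -4.80 mGal

-4.8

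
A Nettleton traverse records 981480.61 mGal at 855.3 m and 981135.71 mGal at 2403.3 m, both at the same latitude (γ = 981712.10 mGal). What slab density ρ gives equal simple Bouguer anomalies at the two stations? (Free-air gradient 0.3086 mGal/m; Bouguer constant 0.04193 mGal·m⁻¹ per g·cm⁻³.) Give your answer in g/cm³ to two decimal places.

2.05

Δg_obs = 981135.71 − 981480.61 = -344.90 mGal over Δh = 2403.3 − 855.3 = 1548.0 m
Equal Bouguer anomalies ⇒ Δg_obs + (0.3086 − 0.04193ρ)·Δh = 0
0.3086 − 0.04193ρ = −Δg_obs/Δh = 0.22280
ρ = (0.3086 − 0.22280) / 0.04193 = 2.05 g/cm³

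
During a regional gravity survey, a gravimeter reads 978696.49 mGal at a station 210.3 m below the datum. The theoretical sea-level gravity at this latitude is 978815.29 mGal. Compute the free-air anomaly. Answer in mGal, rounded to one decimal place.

-183.7

Free-air correction = 0.3086 × -210.3 = -64.90 mGal
Free-air anomaly = 978696.49 − 978815.29 + (-64.90) = -183.70 mGal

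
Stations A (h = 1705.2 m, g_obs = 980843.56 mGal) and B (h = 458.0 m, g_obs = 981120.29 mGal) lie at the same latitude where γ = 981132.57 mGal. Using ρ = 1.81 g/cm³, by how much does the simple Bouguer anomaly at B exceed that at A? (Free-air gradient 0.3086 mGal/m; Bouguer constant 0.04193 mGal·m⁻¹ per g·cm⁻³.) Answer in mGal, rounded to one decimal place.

-13.5

Δg_SB(A) = 980843.56 − 981132.57 + 0.3086×1705.2 − 0.04193×1.81×1705.2 = 107.80 mGal
Δg_SB(B) = 981120.29 − 981132.57 + 0.3086×458.0 − 0.04193×1.81×458.0 = 94.30 mGal
Difference = 94.30 − (107.80) = -13.50 mGal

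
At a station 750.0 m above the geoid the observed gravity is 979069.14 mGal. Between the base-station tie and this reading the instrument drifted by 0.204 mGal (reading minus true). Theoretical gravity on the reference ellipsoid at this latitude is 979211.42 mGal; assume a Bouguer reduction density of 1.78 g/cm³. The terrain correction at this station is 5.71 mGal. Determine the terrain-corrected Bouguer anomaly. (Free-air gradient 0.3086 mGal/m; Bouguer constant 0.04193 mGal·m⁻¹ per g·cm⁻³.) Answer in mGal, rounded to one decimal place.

38.7

Drift-corrected reading = 979069.14 − (0.204) = 979068.936 mGal
Free-air correction = 0.3086 × 750.0 = 231.45 mGal
Free-air anomaly = 979068.936 − 979211.42 + (231.45) = 88.966 mGal
Bouguer slab correction = 0.04193 × 1.78 × 750.0 = 55.98 mGal
Simple Bouguer anomaly = 88.966 − (55.98) = 32.986 mGal
Complete Bouguer anomaly = 32.986 + 5.71 = 38.696 mGal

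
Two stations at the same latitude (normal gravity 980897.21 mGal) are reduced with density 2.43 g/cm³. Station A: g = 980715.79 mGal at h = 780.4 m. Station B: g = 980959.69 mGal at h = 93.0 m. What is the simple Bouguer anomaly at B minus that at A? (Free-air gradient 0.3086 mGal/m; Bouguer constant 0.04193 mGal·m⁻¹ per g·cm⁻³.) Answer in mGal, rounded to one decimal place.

101.8

Δg_SB(A) = 980715.79 − 980897.21 + 0.3086×780.4 − 0.04193×2.43×780.4 = -20.10 mGal
Δg_SB(B) = 980959.69 − 980897.21 + 0.3086×93.0 − 0.04193×2.43×93.0 = 81.70 mGal
Difference = 81.70 − (-20.10) = 101.80 mGal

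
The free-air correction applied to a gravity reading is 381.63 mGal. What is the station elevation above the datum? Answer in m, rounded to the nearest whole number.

h = 381.63 / 0.3086 = 1236.65 m

1237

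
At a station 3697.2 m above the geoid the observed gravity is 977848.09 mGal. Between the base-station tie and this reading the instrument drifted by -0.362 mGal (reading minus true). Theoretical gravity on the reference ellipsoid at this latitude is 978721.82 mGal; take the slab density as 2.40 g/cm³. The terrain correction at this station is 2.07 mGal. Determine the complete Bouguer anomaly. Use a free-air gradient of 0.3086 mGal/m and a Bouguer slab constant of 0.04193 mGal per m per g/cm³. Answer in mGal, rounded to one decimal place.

-102.4

Drift-corrected reading = 977848.09 − (-0.362) = 977848.452 mGal
Free-air correction = 0.3086 × 3697.2 = 1140.96 mGal
Free-air anomaly = 977848.452 − 978721.82 + (1140.96) = 267.592 mGal
Bouguer slab correction = 0.04193 × 2.40 × 3697.2 = 372.06 mGal
Simple Bouguer anomaly = 267.592 − (372.06) = -104.468 mGal
Complete Bouguer anomaly = -104.468 + 2.07 = -102.398 mGal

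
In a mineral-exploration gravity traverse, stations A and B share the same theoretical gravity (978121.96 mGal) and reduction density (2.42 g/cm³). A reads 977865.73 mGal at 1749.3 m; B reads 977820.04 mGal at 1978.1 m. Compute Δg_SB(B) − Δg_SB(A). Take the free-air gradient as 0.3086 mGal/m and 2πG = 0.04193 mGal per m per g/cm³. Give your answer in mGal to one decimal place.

1.7

Δg_SB(A) = 977865.73 − 978121.96 + 0.3086×1749.3 − 0.04193×2.42×1749.3 = 106.10 mGal
Δg_SB(B) = 977820.04 − 978121.96 + 0.3086×1978.1 − 0.04193×2.42×1978.1 = 107.80 mGal
Difference = 107.80 − (106.10) = 1.70 mGal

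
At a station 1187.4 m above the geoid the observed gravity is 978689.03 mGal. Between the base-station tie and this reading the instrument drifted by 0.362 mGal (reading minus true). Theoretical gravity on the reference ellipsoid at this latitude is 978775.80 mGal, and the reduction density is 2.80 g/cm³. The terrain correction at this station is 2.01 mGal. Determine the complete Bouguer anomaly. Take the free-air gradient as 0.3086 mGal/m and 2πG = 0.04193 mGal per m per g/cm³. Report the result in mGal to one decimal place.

141.9

Drift-corrected reading = 978689.03 − (0.362) = 978688.668 mGal
Free-air correction = 0.3086 × 1187.4 = 366.43 mGal
Free-air anomaly = 978688.668 − 978775.80 + (366.43) = 279.298 mGal
Bouguer slab correction = 0.04193 × 2.80 × 1187.4 = 139.41 mGal
Simple Bouguer anomaly = 279.298 − (139.41) = 139.888 mGal
Complete Bouguer anomaly = 139.888 + 2.01 = 141.898 mGal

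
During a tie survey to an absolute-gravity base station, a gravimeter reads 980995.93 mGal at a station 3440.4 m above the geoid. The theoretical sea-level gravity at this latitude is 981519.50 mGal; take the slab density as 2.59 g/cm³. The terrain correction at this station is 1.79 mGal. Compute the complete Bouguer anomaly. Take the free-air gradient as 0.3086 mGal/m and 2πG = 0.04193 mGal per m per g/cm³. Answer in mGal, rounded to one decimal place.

Free-air correction = 0.3086 × 3440.4 = 1061.71 mGal
Free-air anomaly = 980995.93 − 981519.50 + (1061.71) = 538.14 mGal
Bouguer slab correction = 0.04193 × 2.59 × 3440.4 = 373.62 mGal
Simple Bouguer anomaly = 538.14 − (373.62) = 164.52 mGal
Complete Bouguer anomaly = 164.52 + 1.79 = 166.31 mGal

166.3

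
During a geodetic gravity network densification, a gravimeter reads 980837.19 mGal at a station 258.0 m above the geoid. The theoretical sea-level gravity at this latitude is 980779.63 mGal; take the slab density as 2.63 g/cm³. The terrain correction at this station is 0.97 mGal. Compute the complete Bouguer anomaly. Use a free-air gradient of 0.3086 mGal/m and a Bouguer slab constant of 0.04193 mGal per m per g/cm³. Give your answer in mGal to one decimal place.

Free-air correction = 0.3086 × 258.0 = 79.62 mGal
Free-air anomaly = 980837.19 − 980779.63 + (79.62) = 137.18 mGal
Bouguer slab correction = 0.04193 × 2.63 × 258.0 = 28.45 mGal
Simple Bouguer anomaly = 137.18 − (28.45) = 108.73 mGal
Complete Bouguer anomaly = 108.73 + 0.97 = 109.70 mGal

109.7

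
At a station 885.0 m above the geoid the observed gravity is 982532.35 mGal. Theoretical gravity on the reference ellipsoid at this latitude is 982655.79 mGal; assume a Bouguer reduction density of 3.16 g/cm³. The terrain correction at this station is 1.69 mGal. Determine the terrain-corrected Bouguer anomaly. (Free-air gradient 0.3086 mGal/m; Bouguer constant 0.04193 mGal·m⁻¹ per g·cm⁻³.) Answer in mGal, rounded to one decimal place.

34.1

Free-air correction = 0.3086 × 885.0 = 273.11 mGal
Free-air anomaly = 982532.35 − 982655.79 + (273.11) = 149.67 mGal
Bouguer slab correction = 0.04193 × 3.16 × 885.0 = 117.26 mGal
Simple Bouguer anomaly = 149.67 − (117.26) = 32.41 mGal
Complete Bouguer anomaly = 32.41 + 1.69 = 34.10 mGal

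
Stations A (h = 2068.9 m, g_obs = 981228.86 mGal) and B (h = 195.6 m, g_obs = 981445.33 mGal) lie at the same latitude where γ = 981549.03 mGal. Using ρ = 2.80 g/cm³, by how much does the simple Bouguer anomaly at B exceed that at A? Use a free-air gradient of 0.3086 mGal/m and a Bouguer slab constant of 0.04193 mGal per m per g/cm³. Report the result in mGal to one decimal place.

Δg_SB(A) = 981228.86 − 981549.03 + 0.3086×2068.9 − 0.04193×2.80×2068.9 = 75.40 mGal
Δg_SB(B) = 981445.33 − 981549.03 + 0.3086×195.6 − 0.04193×2.80×195.6 = -66.30 mGal
Difference = -66.30 − (75.40) = -141.70 mGal

-141.7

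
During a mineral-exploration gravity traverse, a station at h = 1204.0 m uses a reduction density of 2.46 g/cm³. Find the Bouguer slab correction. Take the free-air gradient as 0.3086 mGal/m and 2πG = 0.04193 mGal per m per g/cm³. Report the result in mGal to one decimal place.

Bouguer slab correction = 0.04193 × 2.46 × 1204.0 = 124.2 mGal

124.2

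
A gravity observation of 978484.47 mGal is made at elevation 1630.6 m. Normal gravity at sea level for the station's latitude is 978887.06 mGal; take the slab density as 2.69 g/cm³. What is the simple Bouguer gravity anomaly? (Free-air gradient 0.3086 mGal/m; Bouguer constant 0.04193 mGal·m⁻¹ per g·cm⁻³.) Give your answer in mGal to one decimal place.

-83.3

Free-air correction = 0.3086 × 1630.6 = 503.20 mGal
Free-air anomaly = 978484.47 − 978887.06 + (503.20) = 100.61 mGal
Bouguer slab correction = 0.04193 × 2.69 × 1630.6 = 183.92 mGal
Simple Bouguer anomaly = 100.61 − (183.92) = -83.31 mGal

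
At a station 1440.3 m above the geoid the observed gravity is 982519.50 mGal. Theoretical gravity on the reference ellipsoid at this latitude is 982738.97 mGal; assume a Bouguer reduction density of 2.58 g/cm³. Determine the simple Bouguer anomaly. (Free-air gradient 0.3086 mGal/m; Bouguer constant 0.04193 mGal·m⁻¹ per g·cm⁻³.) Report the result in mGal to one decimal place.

Free-air correction = 0.3086 × 1440.3 = 444.48 mGal
Free-air anomaly = 982519.50 − 982738.97 + (444.48) = 225.01 mGal
Bouguer slab correction = 0.04193 × 2.58 × 1440.3 = 155.81 mGal
Simple Bouguer anomaly = 225.01 − (155.81) = 69.20 mGal

69.2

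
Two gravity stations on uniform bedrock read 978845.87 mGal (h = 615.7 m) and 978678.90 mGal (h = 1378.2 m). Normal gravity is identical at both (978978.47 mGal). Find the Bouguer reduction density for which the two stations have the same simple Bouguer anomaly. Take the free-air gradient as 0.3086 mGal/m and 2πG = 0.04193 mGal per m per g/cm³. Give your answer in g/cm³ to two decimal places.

2.14

Δg_obs = 978678.90 − 978845.87 = -166.97 mGal over Δh = 1378.2 − 615.7 = 762.5 m
Equal Bouguer anomalies ⇒ Δg_obs + (0.3086 − 0.04193ρ)·Δh = 0
0.3086 − 0.04193ρ = −Δg_obs/Δh = 0.21898
ρ = (0.3086 − 0.21898) / 0.04193 = 2.14 g/cm³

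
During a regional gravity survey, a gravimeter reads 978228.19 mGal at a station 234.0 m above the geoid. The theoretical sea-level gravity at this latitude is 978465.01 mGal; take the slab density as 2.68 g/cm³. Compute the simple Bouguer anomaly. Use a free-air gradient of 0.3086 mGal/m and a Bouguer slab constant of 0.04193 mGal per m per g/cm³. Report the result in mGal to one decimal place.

Free-air correction = 0.3086 × 234.0 = 72.21 mGal
Free-air anomaly = 978228.19 − 978465.01 + (72.21) = -164.61 mGal
Bouguer slab correction = 0.04193 × 2.68 × 234.0 = 26.30 mGal
Simple Bouguer anomaly = -164.61 − (26.30) = -190.91 mGal

-190.9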